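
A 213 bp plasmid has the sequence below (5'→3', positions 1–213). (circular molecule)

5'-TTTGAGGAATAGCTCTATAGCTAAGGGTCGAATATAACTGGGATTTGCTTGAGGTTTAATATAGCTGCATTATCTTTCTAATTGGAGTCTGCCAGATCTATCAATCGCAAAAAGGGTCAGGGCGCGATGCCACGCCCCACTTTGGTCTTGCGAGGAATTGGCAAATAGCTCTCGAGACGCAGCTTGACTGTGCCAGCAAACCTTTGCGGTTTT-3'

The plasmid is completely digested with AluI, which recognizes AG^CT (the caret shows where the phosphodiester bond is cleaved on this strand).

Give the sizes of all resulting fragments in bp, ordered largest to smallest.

104, 44, 43, 14, 8 bp

AluI sites (AGCT) start at positions 11, 19, 63, 167, 181.
AluI cuts after base 2 of each site, so after positions 12, 20, 64, 168, 182.
Circular molecule, 5 cuts → 5 fragments:
  13–20 → 8 bp
  21–64 → 44 bp
  65–168 → 104 bp
  169–182 → 14 bp
  183–213 then 1–12 → 31 + 12 = 43 bp
Sorted largest to smallest: 104, 44, 43, 14, 8 bp.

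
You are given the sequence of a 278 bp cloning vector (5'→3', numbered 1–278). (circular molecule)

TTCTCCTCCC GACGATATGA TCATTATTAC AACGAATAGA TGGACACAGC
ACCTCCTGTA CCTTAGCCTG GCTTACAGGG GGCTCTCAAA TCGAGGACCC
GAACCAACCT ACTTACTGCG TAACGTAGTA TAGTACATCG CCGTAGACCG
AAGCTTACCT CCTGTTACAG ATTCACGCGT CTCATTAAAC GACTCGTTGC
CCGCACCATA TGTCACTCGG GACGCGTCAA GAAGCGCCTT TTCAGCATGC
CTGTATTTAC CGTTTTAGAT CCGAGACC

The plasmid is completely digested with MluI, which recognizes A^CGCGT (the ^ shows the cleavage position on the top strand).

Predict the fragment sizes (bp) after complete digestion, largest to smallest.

231, 47 bp

MluI sites (ACGCGT) start at positions 175, 222.
MluI cuts after the first base of each site, so after positions 175, 222.
Circular molecule, 2 cuts → 2 fragments:
  176–222 → 47 bp
  223–278 then 1–175 → 56 + 175 = 231 bp
Sorted largest to smallest: 231, 47 bp.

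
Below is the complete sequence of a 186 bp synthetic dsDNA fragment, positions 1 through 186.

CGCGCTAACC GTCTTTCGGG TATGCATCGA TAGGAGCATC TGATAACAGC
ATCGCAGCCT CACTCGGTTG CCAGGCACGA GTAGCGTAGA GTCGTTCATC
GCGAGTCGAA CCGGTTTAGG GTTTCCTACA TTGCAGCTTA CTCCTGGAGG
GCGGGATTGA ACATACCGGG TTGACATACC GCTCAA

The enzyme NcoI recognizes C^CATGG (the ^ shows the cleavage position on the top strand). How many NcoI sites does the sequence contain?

No occurrence of CCATGG is present in the sequence.
NcoI does not cut: 0 sites.

0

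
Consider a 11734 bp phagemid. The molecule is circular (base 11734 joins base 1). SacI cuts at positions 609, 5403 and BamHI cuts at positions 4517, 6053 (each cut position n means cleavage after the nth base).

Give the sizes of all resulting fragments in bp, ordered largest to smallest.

6290, 3908, 886, 650 bp

Combined cut positions (sorted): 609, 4517, 5403, 6053.
Circular molecule, 4 cuts → 4 fragments:
  4517 − 609 = 3908 bp
  5403 − 4517 = 886 bp
  6053 − 5403 = 650 bp
  wrap: 11734 − 6053 + 609 = 6290 bp
Sorted largest to smallest: 6290, 3908, 886, 650 bp.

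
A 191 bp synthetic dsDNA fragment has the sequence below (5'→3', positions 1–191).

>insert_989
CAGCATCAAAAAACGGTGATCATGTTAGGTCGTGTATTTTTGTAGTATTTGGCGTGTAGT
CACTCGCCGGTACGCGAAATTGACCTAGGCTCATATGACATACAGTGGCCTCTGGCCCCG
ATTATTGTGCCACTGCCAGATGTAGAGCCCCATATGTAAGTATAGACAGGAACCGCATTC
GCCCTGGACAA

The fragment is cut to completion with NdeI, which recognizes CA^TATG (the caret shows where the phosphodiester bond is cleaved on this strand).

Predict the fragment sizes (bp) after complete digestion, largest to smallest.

93, 59, 39 bp

NdeI sites (CATATG) start at positions 92, 151.
NdeI cuts after base 2 of each site, so after positions 93, 152.
Linear molecule, 2 cuts → 3 fragments:
  1–93 → 93 bp
  94–152 → 59 bp
  153–191 → 39 bp
Sorted largest to smallest: 93, 59, 39 bp.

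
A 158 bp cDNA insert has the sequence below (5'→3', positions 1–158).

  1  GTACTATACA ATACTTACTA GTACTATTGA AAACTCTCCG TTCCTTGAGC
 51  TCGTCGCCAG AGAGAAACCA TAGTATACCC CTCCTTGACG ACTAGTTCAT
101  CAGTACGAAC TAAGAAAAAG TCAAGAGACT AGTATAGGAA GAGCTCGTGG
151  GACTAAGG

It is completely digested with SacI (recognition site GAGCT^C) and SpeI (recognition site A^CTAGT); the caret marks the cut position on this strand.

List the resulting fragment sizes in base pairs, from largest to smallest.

40, 37, 34, 17, 17, 13 bp

SacI sites (GAGCTC) start at positions 47, 141.
SacI cuts after base 5 of each site (before the last base), so after positions 51, 145.
SpeI sites (ACTAGT) start at positions 17, 91, 128.
SpeI cuts after the first base of each site, so after positions 17, 91, 128.
Combined cut positions: 17, 51, 91, 128, 145.
Linear molecule, 5 cuts → 6 fragments:
  1–17 → 17 bp
  18–51 → 34 bp
  52–91 → 40 bp
  92–128 → 37 bp
  129–145 → 17 bp
  146–158 → 13 bp
Sorted largest to smallest: 40, 37, 34, 17, 17, 13 bp.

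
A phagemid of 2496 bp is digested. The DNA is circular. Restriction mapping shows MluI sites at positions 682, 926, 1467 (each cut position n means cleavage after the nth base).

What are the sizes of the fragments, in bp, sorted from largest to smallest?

Circular molecule, 3 cuts → 3 fragments:
  926 − 682 = 244 bp
  1467 − 926 = 541 bp
  wrap: 2496 − 1467 + 682 = 1711 bp
Sorted largest to smallest: 1711, 541, 244 bp.

1711, 541, 244 bp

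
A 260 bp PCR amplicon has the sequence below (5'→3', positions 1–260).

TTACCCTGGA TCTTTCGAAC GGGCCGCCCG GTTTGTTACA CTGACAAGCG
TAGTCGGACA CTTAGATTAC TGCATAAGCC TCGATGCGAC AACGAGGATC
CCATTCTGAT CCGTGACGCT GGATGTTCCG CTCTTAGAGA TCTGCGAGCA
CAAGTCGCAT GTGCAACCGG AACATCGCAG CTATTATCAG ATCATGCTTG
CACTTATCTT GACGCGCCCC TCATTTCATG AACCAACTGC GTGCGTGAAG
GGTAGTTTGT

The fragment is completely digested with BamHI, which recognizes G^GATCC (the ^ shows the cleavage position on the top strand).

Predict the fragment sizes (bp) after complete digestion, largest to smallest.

The BamHI site (GGATCC) starts at position 96.
BamHI cuts after the first base of each site, so after position 96.
Linear molecule, 1 cut → 2 fragments:
  1–96 → 96 bp
  97–260 → 164 bp
Sorted largest to smallest: 164, 96 bp.

164, 96 bp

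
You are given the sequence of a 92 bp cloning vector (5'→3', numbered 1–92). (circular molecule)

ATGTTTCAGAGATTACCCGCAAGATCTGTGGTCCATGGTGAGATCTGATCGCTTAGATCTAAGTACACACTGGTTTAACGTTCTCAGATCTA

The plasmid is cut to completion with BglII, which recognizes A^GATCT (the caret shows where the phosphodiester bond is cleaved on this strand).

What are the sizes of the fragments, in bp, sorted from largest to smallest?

BglII sites (AGATCT) start at positions 22, 41, 55, 86.
BglII cuts after the first base of each site, so after positions 22, 41, 55, 86.
Circular molecule, 4 cuts → 4 fragments:
  23–41 → 19 bp
  42–55 → 14 bp
  56–86 → 31 bp
  87–92 then 1–22 → 6 + 22 = 28 bp
Sorted largest to smallest: 31, 28, 19, 14 bp.

31, 28, 19, 14 bp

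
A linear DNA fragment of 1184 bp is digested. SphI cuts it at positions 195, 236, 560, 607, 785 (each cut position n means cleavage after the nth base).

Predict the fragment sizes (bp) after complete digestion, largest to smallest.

Linear molecule, 5 cuts → 6 fragments:
  195 − 0 = 195 bp
  236 − 195 = 41 bp
  560 − 236 = 324 bp
  607 − 560 = 47 bp
  785 − 607 = 178 bp
  1184 − 785 = 399 bp
Sorted largest to smallest: 399, 324, 195, 178, 47, 41 bp.

399, 324, 195, 178, 47, 41 bp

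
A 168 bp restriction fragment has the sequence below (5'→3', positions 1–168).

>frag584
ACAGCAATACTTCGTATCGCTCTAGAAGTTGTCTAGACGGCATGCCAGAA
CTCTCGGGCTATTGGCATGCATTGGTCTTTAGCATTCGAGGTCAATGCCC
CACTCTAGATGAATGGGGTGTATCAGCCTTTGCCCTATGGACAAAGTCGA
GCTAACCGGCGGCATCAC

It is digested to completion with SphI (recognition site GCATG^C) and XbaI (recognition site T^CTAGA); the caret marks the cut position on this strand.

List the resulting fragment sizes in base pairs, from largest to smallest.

64, 35, 25, 21, 12, 11 bp

SphI sites (GCATGC) start at positions 40, 65.
SphI cuts after base 5 of each site (before the last base), so after positions 44, 69.
XbaI sites (TCTAGA) start at positions 21, 32, 104.
XbaI cuts after the first base of each site, so after positions 21, 32, 104.
Combined cut positions: 21, 32, 44, 69, 104.
Linear molecule, 5 cuts → 6 fragments:
  1–21 → 21 bp
  22–32 → 11 bp
  33–44 → 12 bp
  45–69 → 25 bp
  70–104 → 35 bp
  105–168 → 64 bp
Sorted largest to smallest: 64, 35, 25, 21, 12, 11 bp.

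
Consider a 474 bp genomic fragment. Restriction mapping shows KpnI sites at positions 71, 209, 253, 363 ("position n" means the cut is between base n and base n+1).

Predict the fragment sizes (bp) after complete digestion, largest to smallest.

Linear molecule, 4 cuts → 5 fragments:
  71 − 0 = 71 bp
  209 − 71 = 138 bp
  253 − 209 = 44 bp
  363 − 253 = 110 bp
  474 − 363 = 111 bp
Sorted largest to smallest: 138, 111, 110, 71, 44 bp.

138, 111, 110, 71, 44 bp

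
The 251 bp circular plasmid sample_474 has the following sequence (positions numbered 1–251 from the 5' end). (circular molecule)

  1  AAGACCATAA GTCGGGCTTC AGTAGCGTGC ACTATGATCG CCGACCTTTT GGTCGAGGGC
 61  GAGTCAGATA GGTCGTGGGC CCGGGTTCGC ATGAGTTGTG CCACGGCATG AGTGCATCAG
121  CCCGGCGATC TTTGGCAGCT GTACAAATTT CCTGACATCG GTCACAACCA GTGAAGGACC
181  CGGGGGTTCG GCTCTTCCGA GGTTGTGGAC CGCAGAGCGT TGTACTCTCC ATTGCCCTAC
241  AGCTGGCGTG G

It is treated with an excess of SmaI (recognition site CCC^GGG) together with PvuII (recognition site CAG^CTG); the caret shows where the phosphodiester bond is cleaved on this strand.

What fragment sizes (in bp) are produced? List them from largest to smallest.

91, 61, 56, 43 bp

SmaI sites (CCCGGG) start at positions 80, 179.
SmaI cuts after base 3 of each site, so after positions 82, 181.
PvuII sites (CAGCTG) start at positions 136, 240.
PvuII cuts after base 3 of each site, so after positions 138, 242.
Combined cut positions: 82, 138, 181, 242.
Circular molecule, 4 cuts → 4 fragments:
  83–138 → 56 bp
  139–181 → 43 bp
  182–242 → 61 bp
  243–251 then 1–82 → 9 + 82 = 91 bp
Sorted largest to smallest: 91, 61, 56, 43 bp.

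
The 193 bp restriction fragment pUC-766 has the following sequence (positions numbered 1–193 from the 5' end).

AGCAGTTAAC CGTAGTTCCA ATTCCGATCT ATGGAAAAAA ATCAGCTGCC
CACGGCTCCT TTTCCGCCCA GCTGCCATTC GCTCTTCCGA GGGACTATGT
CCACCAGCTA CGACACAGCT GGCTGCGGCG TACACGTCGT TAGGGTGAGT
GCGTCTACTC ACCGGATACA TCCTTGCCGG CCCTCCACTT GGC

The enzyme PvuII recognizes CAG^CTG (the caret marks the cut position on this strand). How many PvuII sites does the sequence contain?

CAGCTG occurs starting at positions 43, 69, 116.
PvuII cuts at 3 sites.

3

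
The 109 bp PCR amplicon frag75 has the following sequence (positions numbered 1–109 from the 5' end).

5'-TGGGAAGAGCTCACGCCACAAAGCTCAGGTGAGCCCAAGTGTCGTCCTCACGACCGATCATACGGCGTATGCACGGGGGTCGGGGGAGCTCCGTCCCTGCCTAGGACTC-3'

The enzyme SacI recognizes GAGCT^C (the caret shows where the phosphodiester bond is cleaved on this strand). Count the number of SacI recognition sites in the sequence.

2

GAGCTC occurs starting at positions 7, 86.
SacI cuts at 2 sites.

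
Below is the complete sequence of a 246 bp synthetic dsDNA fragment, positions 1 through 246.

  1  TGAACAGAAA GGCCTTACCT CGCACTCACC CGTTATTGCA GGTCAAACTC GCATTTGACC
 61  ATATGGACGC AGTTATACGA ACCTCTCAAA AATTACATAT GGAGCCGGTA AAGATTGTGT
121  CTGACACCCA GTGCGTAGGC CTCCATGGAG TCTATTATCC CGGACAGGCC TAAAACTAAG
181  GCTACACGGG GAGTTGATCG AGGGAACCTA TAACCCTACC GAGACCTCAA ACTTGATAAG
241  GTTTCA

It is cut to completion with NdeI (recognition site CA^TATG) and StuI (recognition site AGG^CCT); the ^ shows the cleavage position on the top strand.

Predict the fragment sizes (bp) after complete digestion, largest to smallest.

78, 49, 42, 36, 29, 12 bp

NdeI sites (CATATG) start at positions 60, 96.
NdeI cuts after base 2 of each site, so after positions 61, 97.
StuI sites (AGGCCT) start at positions 10, 137, 166.
StuI cuts after base 3 of each site, so after positions 12, 139, 168.
Combined cut positions: 12, 61, 97, 139, 168.
Linear molecule, 5 cuts → 6 fragments:
  1–12 → 12 bp
  13–61 → 49 bp
  62–97 → 36 bp
  98–139 → 42 bp
  140–168 → 29 bp
  169–246 → 78 bp
Sorted largest to smallest: 78, 49, 42, 36, 29, 12 bp.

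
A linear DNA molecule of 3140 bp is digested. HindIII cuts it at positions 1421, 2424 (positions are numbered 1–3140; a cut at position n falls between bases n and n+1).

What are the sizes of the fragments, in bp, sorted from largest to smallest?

Linear molecule, 2 cuts → 3 fragments:
  1421 − 0 = 1421 bp
  2424 − 1421 = 1003 bp
  3140 − 2424 = 716 bp
Sorted largest to smallest: 1421, 1003, 716 bp.

1421, 1003, 716 bp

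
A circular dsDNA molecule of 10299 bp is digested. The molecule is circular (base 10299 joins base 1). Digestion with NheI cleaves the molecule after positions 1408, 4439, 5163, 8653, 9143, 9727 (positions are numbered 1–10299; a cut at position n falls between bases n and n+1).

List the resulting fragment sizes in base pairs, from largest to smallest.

Circular molecule, 6 cuts → 6 fragments:
  4439 − 1408 = 3031 bp
  5163 − 4439 = 724 bp
  8653 − 5163 = 3490 bp
  9143 − 8653 = 490 bp
  9727 − 9143 = 584 bp
  wrap: 10299 − 9727 + 1408 = 1980 bp
Sorted largest to smallest: 3490, 3031, 1980, 724, 584, 490 bp.

3490, 3031, 1980, 724, 584, 490 bp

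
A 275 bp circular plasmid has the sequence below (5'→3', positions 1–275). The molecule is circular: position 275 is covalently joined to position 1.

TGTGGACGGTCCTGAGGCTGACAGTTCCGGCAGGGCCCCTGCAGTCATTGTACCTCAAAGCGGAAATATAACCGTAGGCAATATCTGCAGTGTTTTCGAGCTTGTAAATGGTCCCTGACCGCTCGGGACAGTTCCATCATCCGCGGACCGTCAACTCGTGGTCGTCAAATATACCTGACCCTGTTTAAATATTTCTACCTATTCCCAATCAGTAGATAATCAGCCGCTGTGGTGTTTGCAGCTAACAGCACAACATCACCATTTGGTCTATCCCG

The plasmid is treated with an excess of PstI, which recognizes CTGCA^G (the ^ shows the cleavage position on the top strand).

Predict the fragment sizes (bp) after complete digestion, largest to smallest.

PstI sites (CTGCAG) start at positions 39, 85.
PstI cuts after base 5 of each site (before the last base), so after positions 43, 89.
Circular molecule, 2 cuts → 2 fragments:
  44–89 → 46 bp
  90–275 then 1–43 → 186 + 43 = 229 bp
Sorted largest to smallest: 229, 46 bp.

229, 46 bp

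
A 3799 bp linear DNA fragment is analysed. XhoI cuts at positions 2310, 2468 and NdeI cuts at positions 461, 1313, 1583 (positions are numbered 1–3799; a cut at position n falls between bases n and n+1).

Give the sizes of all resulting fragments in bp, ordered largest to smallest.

1331, 852, 727, 461, 270, 158 bp

Combined cut positions (sorted): 461, 1313, 1583, 2310, 2468.
Linear molecule, 5 cuts → 6 fragments:
  461 − 0 = 461 bp
  1313 − 461 = 852 bp
  1583 − 1313 = 270 bp
  2310 − 1583 = 727 bp
  2468 − 2310 = 158 bp
  3799 − 2468 = 1331 bp
Sorted largest to smallest: 1331, 852, 727, 461, 270, 158 bp.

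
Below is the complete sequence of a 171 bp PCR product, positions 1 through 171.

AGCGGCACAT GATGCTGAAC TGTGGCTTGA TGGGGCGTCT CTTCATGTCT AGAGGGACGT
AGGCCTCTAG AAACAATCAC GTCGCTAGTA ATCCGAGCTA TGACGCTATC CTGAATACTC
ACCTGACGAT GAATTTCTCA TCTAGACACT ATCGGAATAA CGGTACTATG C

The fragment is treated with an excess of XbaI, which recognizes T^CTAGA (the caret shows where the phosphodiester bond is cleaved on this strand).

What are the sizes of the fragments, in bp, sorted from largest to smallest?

XbaI sites (TCTAGA) start at positions 48, 66, 141.
XbaI cuts after the first base of each site, so after positions 48, 66, 141.
Linear molecule, 3 cuts → 4 fragments:
  1–48 → 48 bp
  49–66 → 18 bp
  67–141 → 75 bp
  142–171 → 30 bp
Sorted largest to smallest: 75, 48, 30, 18 bp.

75, 48, 30, 18 bp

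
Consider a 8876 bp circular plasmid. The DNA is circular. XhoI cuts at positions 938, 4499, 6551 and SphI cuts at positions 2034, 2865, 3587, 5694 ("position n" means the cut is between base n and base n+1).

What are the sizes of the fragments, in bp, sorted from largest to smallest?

Combined cut positions (sorted): 938, 2034, 2865, 3587, 4499, 5694, 6551.
Circular molecule, 7 cuts → 7 fragments:
  2034 − 938 = 1096 bp
  2865 − 2034 = 831 bp
  3587 − 2865 = 722 bp
  4499 − 3587 = 912 bp
  5694 − 4499 = 1195 bp
  6551 − 5694 = 857 bp
  wrap: 8876 − 6551 + 938 = 3263 bp
Sorted largest to smallest: 3263, 1195, 1096, 912, 857, 831, 722 bp.

3263, 1195, 1096, 912, 857, 831, 722 bp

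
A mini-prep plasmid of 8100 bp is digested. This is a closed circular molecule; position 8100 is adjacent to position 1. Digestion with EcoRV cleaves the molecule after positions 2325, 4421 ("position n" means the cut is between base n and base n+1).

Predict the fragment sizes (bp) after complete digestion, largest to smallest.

6004, 2096 bp

Circular molecule, 2 cuts → 2 fragments:
  4421 − 2325 = 2096 bp
  wrap: 8100 − 4421 + 2325 = 6004 bp
Sorted largest to smallest: 6004, 2096 bp.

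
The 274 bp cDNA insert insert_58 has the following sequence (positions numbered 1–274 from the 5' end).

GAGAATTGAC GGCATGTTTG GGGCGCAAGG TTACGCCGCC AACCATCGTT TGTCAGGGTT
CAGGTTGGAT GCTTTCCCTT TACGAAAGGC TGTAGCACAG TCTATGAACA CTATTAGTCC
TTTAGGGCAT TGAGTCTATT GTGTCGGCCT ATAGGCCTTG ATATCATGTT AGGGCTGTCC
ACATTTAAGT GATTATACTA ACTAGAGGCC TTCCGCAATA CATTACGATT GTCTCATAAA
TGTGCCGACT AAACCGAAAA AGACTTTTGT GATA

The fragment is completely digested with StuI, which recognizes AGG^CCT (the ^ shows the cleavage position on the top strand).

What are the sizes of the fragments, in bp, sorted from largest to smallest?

155, 66, 53 bp

StuI sites (AGGCCT) start at positions 153, 206.
StuI cuts after base 3 of each site, so after positions 155, 208.
Linear molecule, 2 cuts → 3 fragments:
  1–155 → 155 bp
  156–208 → 53 bp
  209–274 → 66 bp
Sorted largest to smallest: 155, 66, 53 bp.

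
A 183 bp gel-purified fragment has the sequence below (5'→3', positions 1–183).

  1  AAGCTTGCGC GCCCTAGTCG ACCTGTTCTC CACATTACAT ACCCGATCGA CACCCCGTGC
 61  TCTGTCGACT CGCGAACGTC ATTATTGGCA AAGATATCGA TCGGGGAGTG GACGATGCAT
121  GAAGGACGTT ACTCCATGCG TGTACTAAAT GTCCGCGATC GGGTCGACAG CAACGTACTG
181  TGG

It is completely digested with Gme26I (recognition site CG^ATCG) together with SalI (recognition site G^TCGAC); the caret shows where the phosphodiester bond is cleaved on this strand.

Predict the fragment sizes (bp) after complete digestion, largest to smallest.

Gme26I sites (CGATCG) start at positions 44, 98, 156.
Gme26I cuts after base 2 of each site, so after positions 45, 99, 157.
SalI sites (GTCGAC) start at positions 17, 64, 163.
SalI cuts after the first base of each site, so after positions 17, 64, 163.
Combined cut positions: 17, 45, 64, 99, 157, 163.
Linear molecule, 6 cuts → 7 fragments:
  1–17 → 17 bp
  18–45 → 28 bp
  46–64 → 19 bp
  65–99 → 35 bp
  100–157 → 58 bp
  158–163 → 6 bp
  164–183 → 20 bp
Sorted largest to smallest: 58, 35, 28, 20, 19, 17, 6 bp.

58, 35, 28, 20, 19, 17, 6 bp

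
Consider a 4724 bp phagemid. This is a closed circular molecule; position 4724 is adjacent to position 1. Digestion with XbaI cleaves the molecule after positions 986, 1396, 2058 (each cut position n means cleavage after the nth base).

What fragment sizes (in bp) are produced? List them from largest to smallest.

Circular molecule, 3 cuts → 3 fragments:
  1396 − 986 = 410 bp
  2058 − 1396 = 662 bp
  wrap: 4724 − 2058 + 986 = 3652 bp
Sorted largest to smallest: 3652, 662, 410 bp.

3652, 662, 410 bp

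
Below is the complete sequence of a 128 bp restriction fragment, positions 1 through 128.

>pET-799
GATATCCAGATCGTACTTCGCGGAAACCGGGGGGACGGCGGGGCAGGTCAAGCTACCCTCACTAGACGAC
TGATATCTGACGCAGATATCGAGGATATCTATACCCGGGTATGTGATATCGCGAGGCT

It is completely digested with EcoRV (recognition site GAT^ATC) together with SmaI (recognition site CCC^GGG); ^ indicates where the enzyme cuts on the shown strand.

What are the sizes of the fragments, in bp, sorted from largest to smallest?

EcoRV sites (GATATC) start at positions 1, 72, 85, 94, 115.
EcoRV cuts after base 3 of each site, so after positions 3, 74, 87, 96, 117.
The SmaI site (CCCGGG) starts at position 104.
SmaI cuts after base 3 of each site, so after position 106.
Combined cut positions: 3, 74, 87, 96, 106, 117.
Linear molecule, 6 cuts → 7 fragments:
  1–3 → 3 bp
  4–74 → 71 bp
  75–87 → 13 bp
  88–96 → 9 bp
  97–106 → 10 bp
  107–117 → 11 bp
  118–128 → 11 bp
Sorted largest to smallest: 71, 13, 11, 11, 10, 9, 3 bp.

71, 13, 11, 11, 10, 9, 3 bp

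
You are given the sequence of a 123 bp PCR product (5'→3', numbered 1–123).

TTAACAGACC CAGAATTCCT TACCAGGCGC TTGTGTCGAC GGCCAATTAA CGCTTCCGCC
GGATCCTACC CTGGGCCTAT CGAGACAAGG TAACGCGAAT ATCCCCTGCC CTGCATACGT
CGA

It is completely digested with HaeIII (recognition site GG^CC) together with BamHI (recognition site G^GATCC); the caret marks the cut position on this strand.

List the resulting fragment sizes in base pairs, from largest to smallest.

HaeIII sites (GGCC) start at positions 41, 74.
HaeIII cuts after base 2 of each site, so after positions 42, 75.
The BamHI site (GGATCC) starts at position 61.
BamHI cuts after the first base of each site, so after position 61.
Combined cut positions: 42, 61, 75.
Linear molecule, 3 cuts → 4 fragments:
  1–42 → 42 bp
  43–61 → 19 bp
  62–75 → 14 bp
  76–123 → 48 bp
Sorted largest to smallest: 48, 42, 19, 14 bp.

48, 42, 19, 14 bp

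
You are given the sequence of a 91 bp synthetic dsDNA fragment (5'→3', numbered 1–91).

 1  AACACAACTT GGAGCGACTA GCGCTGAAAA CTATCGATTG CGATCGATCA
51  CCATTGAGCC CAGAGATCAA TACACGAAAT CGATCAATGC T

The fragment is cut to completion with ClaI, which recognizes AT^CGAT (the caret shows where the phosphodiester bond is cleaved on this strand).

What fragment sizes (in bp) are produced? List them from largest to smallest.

ClaI sites (ATCGAT) start at positions 33, 43, 79.
ClaI cuts after base 2 of each site, so after positions 34, 44, 80.
Linear molecule, 3 cuts → 4 fragments:
  1–34 → 34 bp
  35–44 → 10 bp
  45–80 → 36 bp
  81–91 → 11 bp
Sorted largest to smallest: 36, 34, 11, 10 bp.

36, 34, 11, 10 bp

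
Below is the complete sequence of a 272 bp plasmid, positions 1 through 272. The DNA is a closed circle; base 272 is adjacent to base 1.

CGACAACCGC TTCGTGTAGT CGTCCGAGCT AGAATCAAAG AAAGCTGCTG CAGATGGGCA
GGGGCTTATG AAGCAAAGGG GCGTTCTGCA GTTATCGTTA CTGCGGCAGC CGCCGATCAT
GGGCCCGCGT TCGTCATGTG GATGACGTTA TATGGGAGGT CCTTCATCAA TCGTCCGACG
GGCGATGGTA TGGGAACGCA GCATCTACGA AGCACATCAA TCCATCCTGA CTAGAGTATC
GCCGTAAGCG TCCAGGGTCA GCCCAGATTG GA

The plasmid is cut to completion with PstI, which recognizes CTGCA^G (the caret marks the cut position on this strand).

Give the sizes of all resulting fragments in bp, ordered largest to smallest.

234, 38 bp

PstI sites (CTGCAG) start at positions 48, 86.
PstI cuts after base 5 of each site (before the last base), so after positions 52, 90.
Circular molecule, 2 cuts → 2 fragments:
  53–90 → 38 bp
  91–272 then 1–52 → 182 + 52 = 234 bp
Sorted largest to smallest: 234, 38 bp.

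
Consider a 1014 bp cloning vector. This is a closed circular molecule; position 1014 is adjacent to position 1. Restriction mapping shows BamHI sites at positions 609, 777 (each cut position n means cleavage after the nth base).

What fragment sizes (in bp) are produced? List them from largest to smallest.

Circular molecule, 2 cuts → 2 fragments:
  777 − 609 = 168 bp
  wrap: 1014 − 777 + 609 = 846 bp
Sorted largest to smallest: 846, 168 bp.

846, 168 bp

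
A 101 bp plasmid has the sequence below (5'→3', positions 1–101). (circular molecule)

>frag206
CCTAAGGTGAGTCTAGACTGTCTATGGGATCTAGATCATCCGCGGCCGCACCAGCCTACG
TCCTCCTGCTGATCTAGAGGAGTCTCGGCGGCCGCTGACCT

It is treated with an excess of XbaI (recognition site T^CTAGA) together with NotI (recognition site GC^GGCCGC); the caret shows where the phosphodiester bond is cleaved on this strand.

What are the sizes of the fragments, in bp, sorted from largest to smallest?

30, 24, 18, 16, 13 bp

XbaI sites (TCTAGA) start at positions 12, 30, 73.
XbaI cuts after the first base of each site, so after positions 12, 30, 73.
NotI sites (GCGGCCGC) start at positions 42, 88.
NotI cuts after base 2 of each site, so after positions 43, 89.
Combined cut positions: 12, 30, 43, 73, 89.
Circular molecule, 5 cuts → 5 fragments:
  13–30 → 18 bp
  31–43 → 13 bp
  44–73 → 30 bp
  74–89 → 16 bp
  90–101 then 1–12 → 12 + 12 = 24 bp
Sorted largest to smallest: 30, 24, 18, 16, 13 bp.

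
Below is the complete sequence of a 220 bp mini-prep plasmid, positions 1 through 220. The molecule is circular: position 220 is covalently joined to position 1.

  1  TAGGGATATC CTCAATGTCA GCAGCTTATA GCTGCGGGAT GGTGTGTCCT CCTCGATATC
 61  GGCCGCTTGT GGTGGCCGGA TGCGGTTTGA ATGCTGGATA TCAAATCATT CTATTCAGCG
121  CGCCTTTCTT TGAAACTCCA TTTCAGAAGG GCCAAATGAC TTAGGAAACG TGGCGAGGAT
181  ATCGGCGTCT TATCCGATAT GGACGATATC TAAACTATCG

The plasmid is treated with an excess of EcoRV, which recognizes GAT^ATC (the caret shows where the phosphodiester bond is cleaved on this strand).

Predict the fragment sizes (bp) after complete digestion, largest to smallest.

EcoRV sites (GATATC) start at positions 5, 55, 97, 178, 205.
EcoRV cuts after base 3 of each site, so after positions 7, 57, 99, 180, 207.
Circular molecule, 5 cuts → 5 fragments:
  8–57 → 50 bp
  58–99 → 42 bp
  100–180 → 81 bp
  181–207 → 27 bp
  208–220 then 1–7 → 13 + 7 = 20 bp
Sorted largest to smallest: 81, 50, 42, 27, 20 bp.

81, 50, 42, 27, 20 bp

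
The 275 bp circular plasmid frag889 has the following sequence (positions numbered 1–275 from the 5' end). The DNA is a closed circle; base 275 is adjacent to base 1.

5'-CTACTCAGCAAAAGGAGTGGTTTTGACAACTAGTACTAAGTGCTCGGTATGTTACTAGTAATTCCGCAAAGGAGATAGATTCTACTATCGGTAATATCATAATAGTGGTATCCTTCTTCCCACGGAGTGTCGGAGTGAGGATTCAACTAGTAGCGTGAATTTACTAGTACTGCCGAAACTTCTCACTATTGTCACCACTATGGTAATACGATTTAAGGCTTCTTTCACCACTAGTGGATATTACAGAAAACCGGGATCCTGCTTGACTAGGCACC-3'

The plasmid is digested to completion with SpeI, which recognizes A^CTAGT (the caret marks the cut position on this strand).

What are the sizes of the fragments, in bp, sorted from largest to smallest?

92, 74, 67, 25, 17 bp

SpeI sites (ACTAGT) start at positions 29, 54, 146, 163, 230.
SpeI cuts after the first base of each site, so after positions 29, 54, 146, 163, 230.
Circular molecule, 5 cuts → 5 fragments:
  30–54 → 25 bp
  55–146 → 92 bp
  147–163 → 17 bp
  164–230 → 67 bp
  231–275 then 1–29 → 45 + 29 = 74 bp
Sorted largest to smallest: 92, 74, 67, 25, 17 bp.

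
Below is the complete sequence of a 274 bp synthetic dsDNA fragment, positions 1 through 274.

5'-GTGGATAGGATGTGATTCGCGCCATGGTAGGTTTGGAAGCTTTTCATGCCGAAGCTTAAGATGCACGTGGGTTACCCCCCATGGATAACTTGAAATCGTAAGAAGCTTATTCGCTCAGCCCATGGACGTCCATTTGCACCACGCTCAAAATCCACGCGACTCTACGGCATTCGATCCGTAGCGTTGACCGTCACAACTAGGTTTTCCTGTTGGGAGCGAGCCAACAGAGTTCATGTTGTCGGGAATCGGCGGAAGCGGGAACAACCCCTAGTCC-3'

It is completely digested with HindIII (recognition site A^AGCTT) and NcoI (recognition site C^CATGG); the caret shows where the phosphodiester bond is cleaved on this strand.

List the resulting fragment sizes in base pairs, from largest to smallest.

154, 27, 24, 22, 17, 15, 15 bp

HindIII sites (AAGCTT) start at positions 37, 52, 103.
HindIII cuts after the first base of each site, so after positions 37, 52, 103.
NcoI sites (CCATGG) start at positions 22, 79, 120.
NcoI cuts after the first base of each site, so after positions 22, 79, 120.
Combined cut positions: 22, 37, 52, 79, 103, 120.
Linear molecule, 6 cuts → 7 fragments:
  1–22 → 22 bp
  23–37 → 15 bp
  38–52 → 15 bp
  53–79 → 27 bp
  80–103 → 24 bp
  104–120 → 17 bp
  121–274 → 154 bp
Sorted largest to smallest: 154, 27, 24, 22, 17, 15, 15 bp.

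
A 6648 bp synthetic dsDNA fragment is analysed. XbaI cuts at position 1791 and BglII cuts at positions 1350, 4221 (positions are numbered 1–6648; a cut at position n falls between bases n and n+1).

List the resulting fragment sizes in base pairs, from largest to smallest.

Combined cut positions (sorted): 1350, 1791, 4221.
Linear molecule, 3 cuts → 4 fragments:
  1350 − 0 = 1350 bp
  1791 − 1350 = 441 bp
  4221 − 1791 = 2430 bp
  6648 − 4221 = 2427 bp
Sorted largest to smallest: 2430, 2427, 1350, 441 bp.

2430, 2427, 1350, 441 bp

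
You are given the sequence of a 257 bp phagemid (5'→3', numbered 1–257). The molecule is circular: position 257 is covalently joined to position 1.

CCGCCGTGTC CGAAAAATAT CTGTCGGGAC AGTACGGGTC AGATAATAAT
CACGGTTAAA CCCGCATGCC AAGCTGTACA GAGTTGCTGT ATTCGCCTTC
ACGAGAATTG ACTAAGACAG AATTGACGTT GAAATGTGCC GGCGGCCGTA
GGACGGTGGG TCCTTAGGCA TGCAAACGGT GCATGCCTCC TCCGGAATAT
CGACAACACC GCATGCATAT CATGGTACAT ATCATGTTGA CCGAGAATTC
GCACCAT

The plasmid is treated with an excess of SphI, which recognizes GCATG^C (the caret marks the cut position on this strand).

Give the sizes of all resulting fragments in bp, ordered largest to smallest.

110, 104, 30, 13 bp

SphI sites (GCATGC) start at positions 64, 168, 181, 211.
SphI cuts after base 5 of each site (before the last base), so after positions 68, 172, 185, 215.
Circular molecule, 4 cuts → 4 fragments:
  69–172 → 104 bp
  173–185 → 13 bp
  186–215 → 30 bp
  216–257 then 1–68 → 42 + 68 = 110 bp
Sorted largest to smallest: 110, 104, 30, 13 bp.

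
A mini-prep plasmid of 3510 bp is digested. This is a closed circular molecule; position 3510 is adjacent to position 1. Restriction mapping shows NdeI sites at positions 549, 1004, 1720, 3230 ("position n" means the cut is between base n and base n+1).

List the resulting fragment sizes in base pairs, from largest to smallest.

1510, 829, 716, 455 bp

Circular molecule, 4 cuts → 4 fragments:
  1004 − 549 = 455 bp
  1720 − 1004 = 716 bp
  3230 − 1720 = 1510 bp
  wrap: 3510 − 3230 + 549 = 829 bp
Sorted largest to smallest: 1510, 829, 716, 455 bp.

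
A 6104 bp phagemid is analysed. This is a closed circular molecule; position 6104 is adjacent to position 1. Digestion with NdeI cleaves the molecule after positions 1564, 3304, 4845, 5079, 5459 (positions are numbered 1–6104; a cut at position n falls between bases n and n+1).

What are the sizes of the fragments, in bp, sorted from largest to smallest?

2209, 1740, 1541, 380, 234 bp

Circular molecule, 5 cuts → 5 fragments:
  3304 − 1564 = 1740 bp
  4845 − 3304 = 1541 bp
  5079 − 4845 = 234 bp
  5459 − 5079 = 380 bp
  wrap: 6104 − 5459 + 1564 = 2209 bp
Sorted largest to smallest: 2209, 1740, 1541, 380, 234 bp.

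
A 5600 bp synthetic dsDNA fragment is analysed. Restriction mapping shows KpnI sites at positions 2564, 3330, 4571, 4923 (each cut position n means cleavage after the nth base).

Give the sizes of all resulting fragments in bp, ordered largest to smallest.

2564, 1241, 766, 677, 352 bp

Linear molecule, 4 cuts → 5 fragments:
  2564 − 0 = 2564 bp
  3330 − 2564 = 766 bp
  4571 − 3330 = 1241 bp
  4923 − 4571 = 352 bp
  5600 − 4923 = 677 bp
Sorted largest to smallest: 2564, 1241, 766, 677, 352 bp.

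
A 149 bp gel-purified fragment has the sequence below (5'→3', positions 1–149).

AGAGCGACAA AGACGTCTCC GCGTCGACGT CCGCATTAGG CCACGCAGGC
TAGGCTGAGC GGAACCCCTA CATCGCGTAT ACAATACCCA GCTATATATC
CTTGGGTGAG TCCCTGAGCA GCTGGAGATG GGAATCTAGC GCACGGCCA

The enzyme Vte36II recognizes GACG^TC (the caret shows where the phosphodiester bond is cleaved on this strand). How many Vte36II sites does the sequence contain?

GACGTC occurs starting at positions 12, 26.
Vte36II cuts at 2 sites.

2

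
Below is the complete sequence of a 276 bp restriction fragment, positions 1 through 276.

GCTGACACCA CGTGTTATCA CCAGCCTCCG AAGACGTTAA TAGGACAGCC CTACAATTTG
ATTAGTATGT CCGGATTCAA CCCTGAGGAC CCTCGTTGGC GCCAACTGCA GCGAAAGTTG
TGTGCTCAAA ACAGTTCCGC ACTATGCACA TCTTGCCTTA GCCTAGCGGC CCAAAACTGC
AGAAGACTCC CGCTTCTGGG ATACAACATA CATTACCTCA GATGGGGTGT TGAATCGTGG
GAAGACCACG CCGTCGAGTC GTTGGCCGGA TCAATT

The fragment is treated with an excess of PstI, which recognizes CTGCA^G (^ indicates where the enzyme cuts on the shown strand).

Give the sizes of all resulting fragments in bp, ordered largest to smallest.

110, 95, 71 bp

PstI sites (CTGCAG) start at positions 106, 177.
PstI cuts after base 5 of each site (before the last base), so after positions 110, 181.
Linear molecule, 2 cuts → 3 fragments:
  1–110 → 110 bp
  111–181 → 71 bp
  182–276 → 95 bp
Sorted largest to smallest: 110, 95, 71 bp.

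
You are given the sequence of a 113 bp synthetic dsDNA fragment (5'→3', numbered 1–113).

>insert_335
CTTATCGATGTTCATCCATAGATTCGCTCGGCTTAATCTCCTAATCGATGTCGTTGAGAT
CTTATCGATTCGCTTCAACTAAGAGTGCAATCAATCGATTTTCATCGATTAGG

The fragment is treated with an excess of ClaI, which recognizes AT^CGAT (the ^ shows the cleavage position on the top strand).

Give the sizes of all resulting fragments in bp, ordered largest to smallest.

40, 30, 20, 10, 8, 5 bp

ClaI sites (ATCGAT) start at positions 4, 44, 64, 94, 104.
ClaI cuts after base 2 of each site, so after positions 5, 45, 65, 95, 105.
Linear molecule, 5 cuts → 6 fragments:
  1–5 → 5 bp
  6–45 → 40 bp
  46–65 → 20 bp
  66–95 → 30 bp
  96–105 → 10 bp
  106–113 → 8 bp
Sorted largest to smallest: 40, 30, 20, 10, 8, 5 bp.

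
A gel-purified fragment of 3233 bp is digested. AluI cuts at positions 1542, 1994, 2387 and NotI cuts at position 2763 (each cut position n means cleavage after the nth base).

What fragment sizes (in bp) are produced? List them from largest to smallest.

Combined cut positions (sorted): 1542, 1994, 2387, 2763.
Linear molecule, 4 cuts → 5 fragments:
  1542 − 0 = 1542 bp
  1994 − 1542 = 452 bp
  2387 − 1994 = 393 bp
  2763 − 2387 = 376 bp
  3233 − 2763 = 470 bp
Sorted largest to smallest: 1542, 470, 452, 393, 376 bp.

1542, 470, 452, 393, 376 bp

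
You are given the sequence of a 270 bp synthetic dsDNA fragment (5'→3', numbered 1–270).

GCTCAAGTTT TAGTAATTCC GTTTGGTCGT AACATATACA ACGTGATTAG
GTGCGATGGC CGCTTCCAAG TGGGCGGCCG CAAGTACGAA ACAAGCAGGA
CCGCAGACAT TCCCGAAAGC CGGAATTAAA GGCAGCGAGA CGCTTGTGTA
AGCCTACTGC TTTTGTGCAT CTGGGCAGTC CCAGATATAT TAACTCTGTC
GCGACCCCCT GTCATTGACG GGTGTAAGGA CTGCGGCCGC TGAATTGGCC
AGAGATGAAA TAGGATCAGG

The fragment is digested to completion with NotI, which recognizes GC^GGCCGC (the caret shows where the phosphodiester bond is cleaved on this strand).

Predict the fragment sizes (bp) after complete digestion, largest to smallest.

NotI sites (GCGGCCGC) start at positions 74, 233.
NotI cuts after base 2 of each site, so after positions 75, 234.
Linear molecule, 2 cuts → 3 fragments:
  1–75 → 75 bp
  76–234 → 159 bp
  235–270 → 36 bp
Sorted largest to smallest: 159, 75, 36 bp.

159, 75, 36 bp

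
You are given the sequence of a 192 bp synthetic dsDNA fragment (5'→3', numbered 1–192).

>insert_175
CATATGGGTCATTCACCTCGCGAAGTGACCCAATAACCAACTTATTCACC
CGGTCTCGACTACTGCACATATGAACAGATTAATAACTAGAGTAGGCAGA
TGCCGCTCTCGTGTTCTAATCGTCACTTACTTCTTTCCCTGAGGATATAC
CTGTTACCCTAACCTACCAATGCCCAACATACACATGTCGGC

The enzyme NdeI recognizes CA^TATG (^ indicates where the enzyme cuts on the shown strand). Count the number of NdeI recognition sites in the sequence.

CATATG occurs starting at positions 1, 68.
NdeI cuts at 2 sites.

2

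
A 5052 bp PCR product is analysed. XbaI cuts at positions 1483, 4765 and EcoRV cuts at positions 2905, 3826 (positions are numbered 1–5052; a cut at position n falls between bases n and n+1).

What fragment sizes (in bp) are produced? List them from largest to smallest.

Combined cut positions (sorted): 1483, 2905, 3826, 4765.
Linear molecule, 4 cuts → 5 fragments:
  1483 − 0 = 1483 bp
  2905 − 1483 = 1422 bp
  3826 − 2905 = 921 bp
  4765 − 3826 = 939 bp
  5052 − 4765 = 287 bp
Sorted largest to smallest: 1483, 1422, 939, 921, 287 bp.

1483, 1422, 939, 921, 287 bp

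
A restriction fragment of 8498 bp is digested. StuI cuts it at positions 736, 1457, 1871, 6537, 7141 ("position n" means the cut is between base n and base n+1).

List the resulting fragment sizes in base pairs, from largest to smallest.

Linear molecule, 5 cuts → 6 fragments:
  736 − 0 = 736 bp
  1457 − 736 = 721 bp
  1871 − 1457 = 414 bp
  6537 − 1871 = 4666 bp
  7141 − 6537 = 604 bp
  8498 − 7141 = 1357 bp
Sorted largest to smallest: 4666, 1357, 736, 721, 604, 414 bp.

4666, 1357, 736, 721, 604, 414 bp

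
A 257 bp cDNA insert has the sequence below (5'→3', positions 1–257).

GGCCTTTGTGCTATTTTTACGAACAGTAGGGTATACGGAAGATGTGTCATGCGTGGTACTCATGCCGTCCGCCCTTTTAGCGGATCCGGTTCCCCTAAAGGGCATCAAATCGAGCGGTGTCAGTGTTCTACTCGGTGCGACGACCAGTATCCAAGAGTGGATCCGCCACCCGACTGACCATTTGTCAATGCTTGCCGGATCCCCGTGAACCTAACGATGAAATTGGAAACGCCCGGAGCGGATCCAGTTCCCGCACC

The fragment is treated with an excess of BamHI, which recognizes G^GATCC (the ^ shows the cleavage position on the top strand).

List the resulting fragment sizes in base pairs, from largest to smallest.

82, 77, 43, 38, 17 bp

BamHI sites (GGATCC) start at positions 82, 159, 197, 240.
BamHI cuts after the first base of each site, so after positions 82, 159, 197, 240.
Linear molecule, 4 cuts → 5 fragments:
  1–82 → 82 bp
  83–159 → 77 bp
  160–197 → 38 bp
  198–240 → 43 bp
  241–257 → 17 bp
Sorted largest to smallest: 82, 77, 43, 38, 17 bp.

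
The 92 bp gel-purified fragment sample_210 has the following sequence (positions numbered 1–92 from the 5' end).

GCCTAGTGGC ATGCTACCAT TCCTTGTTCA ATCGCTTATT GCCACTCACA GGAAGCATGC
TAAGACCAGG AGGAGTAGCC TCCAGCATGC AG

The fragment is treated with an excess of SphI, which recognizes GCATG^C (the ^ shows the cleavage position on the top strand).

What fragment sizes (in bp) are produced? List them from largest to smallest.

SphI sites (GCATGC) start at positions 9, 55, 85.
SphI cuts after base 5 of each site (before the last base), so after positions 13, 59, 89.
Linear molecule, 3 cuts → 4 fragments:
  1–13 → 13 bp
  14–59 → 46 bp
  60–89 → 30 bp
  90–92 → 3 bp
Sorted largest to smallest: 46, 30, 13, 3 bp.

46, 30, 13, 3 bp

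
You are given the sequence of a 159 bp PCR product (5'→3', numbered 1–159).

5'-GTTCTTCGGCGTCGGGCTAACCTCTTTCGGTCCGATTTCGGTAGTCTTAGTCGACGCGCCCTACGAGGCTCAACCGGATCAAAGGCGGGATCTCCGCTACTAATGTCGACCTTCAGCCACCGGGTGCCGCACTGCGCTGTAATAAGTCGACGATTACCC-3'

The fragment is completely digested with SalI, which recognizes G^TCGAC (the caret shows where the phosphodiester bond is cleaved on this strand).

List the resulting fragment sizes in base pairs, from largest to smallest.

SalI sites (GTCGAC) start at positions 50, 105, 146.
SalI cuts after the first base of each site, so after positions 50, 105, 146.
Linear molecule, 3 cuts → 4 fragments:
  1–50 → 50 bp
  51–105 → 55 bp
  106–146 → 41 bp
  147–159 → 13 bp
Sorted largest to smallest: 55, 50, 41, 13 bp.

55, 50, 41, 13 bp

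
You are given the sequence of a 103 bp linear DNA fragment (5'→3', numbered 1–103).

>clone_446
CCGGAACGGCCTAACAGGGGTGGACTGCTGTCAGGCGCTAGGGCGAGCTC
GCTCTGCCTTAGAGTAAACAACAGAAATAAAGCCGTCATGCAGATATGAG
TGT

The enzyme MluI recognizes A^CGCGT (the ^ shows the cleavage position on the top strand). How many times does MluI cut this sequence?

No occurrence of ACGCGT is present in the sequence.
MluI does not cut: 0 sites.

0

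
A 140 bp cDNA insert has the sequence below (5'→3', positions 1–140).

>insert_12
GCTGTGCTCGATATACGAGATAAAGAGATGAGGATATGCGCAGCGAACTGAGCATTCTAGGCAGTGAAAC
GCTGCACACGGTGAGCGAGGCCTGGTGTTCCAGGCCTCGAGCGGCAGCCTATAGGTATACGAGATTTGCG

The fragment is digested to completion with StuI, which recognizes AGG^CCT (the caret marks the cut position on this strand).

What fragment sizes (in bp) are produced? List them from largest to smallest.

90, 36, 14 bp

StuI sites (AGGCCT) start at positions 88, 102.
StuI cuts after base 3 of each site, so after positions 90, 104.
Linear molecule, 2 cuts → 3 fragments:
  1–90 → 90 bp
  91–104 → 14 bp
  105–140 → 36 bp
Sorted largest to smallest: 90, 36, 14 bp.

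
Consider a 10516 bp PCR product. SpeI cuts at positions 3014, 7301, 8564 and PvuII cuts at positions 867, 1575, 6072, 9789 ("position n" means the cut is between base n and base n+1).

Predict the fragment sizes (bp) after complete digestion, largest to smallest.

3058, 1439, 1263, 1229, 1225, 867, 727, 708 bp

Combined cut positions (sorted): 867, 1575, 3014, 6072, 7301, 8564, 9789.
Linear molecule, 7 cuts → 8 fragments:
  867 − 0 = 867 bp
  1575 − 867 = 708 bp
  3014 − 1575 = 1439 bp
  6072 − 3014 = 3058 bp
  7301 − 6072 = 1229 bp
  8564 − 7301 = 1263 bp
  9789 − 8564 = 1225 bp
  10516 − 9789 = 727 bp
Sorted largest to smallest: 3058, 1439, 1263, 1229, 1225, 867, 727, 708 bp.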